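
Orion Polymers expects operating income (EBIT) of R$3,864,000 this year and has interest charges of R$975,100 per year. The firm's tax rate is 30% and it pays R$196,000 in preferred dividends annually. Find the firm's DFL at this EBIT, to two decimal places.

1.48

Interest = R$975,100.00.
Pre-tax preferred-dividend burden = R$196,000 ÷ (1 − 0.30) = R$280,000.00.
DFL = EBIT ÷ [EBIT − I − D_p/(1−t)] = R$3,864,000 ÷ [R$3,864,000 − R$975,100.00 − R$280,000.00] = R$3,864,000 ÷ R$2,608,900.00 = 1.4811.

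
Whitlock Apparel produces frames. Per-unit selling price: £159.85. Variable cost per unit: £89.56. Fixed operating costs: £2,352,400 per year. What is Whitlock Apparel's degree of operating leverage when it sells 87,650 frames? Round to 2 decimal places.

1.62

At 87,650 units, contribution = 87,650 × £70.29 = £6,160,918.50.
Operating income = contribution − fixed costs = £6,160,918.50 − £2,352,400 = £3,808,518.50.
Degree of operating leverage = £6,160,918.50 / £3,808,518.50 = 1.6177.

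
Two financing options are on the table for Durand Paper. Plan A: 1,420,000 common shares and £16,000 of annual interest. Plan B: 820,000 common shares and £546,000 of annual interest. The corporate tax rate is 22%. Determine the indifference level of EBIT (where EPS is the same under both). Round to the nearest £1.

£1,270,333

Set EPS_A = EPS_B: (EBIT − £16,000)(1 − 0.22) ÷ 1,420,000 = (EBIT − £546,000)(1 − 0.22) ÷ 820,000.
Cancelling (1 − t) and cross-multiplying: 820,000·(EBIT − 16,000) = 1,420,000·(EBIT − 546,000).
EBIT × (1,420,000 − 820,000) = 546,000 × 1,420,000 − 16,000 × 820,000 = 762,200,000,000, so EBIT = 762,200,000,000 ÷ 600,000 = 1,270,333.33.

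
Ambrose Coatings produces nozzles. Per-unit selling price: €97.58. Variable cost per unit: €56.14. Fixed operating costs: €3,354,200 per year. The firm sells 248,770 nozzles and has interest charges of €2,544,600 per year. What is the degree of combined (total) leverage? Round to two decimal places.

2.34

Contribution at this volume is 248,770 × €41.44 = €10,309,028.80.
Subtracting fixed costs: EBIT = €10,309,028.80 − €3,354,200 = €6,954,828.80. Interest = €2,544,600.00, so EBIT − I = €4,410,228.80.
Degree of total leverage = total CM / (EBIT − interest) = €10,309,028.80 / €4,410,228.80 = 2.3375.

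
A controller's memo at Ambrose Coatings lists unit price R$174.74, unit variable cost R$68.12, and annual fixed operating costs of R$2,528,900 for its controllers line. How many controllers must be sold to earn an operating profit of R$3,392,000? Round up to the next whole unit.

55,533 controllers

Unit CM = price − variable cost = R$174.74 − R$68.12 = R$106.62.
Required volume = (fixed costs + target profit) ÷ CM = (R$2,528,900 + R$3,392,000) ÷ R$106.62 = 55,532.73, so 55,533 controllers.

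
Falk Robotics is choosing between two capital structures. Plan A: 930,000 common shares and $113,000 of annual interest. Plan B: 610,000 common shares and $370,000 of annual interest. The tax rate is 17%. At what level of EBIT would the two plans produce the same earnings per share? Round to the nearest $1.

At indifference, (EBIT − 113,000)(1 − t)/930,000 = (EBIT − 370,000)(1 − t)/610,000.
Cancelling (1 − t) and cross-multiplying: 610,000·(EBIT − 113,000) = 930,000·(EBIT − 370,000).
Solving, EBIT = (370,000·930,000 − 113,000·610,000) / (930,000 − 610,000) = 275,170,000,000 / 320,000 = 859,906.25.

$859,906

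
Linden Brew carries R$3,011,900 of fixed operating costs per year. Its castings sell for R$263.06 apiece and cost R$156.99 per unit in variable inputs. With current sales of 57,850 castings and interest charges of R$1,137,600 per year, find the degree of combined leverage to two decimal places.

Total contribution margin = 57,850 × R$106.07 = R$6,136,149.50.
EBIT = R$6,136,149.50 − R$3,011,900 = R$3,124,249.50. Interest = R$1,137,600.00, so EBIT − I = R$1,986,649.50.
DCL = contribution ÷ (EBIT − I) = R$6,136,149.50 ÷ R$1,986,649.50 = 3.0887.

3.09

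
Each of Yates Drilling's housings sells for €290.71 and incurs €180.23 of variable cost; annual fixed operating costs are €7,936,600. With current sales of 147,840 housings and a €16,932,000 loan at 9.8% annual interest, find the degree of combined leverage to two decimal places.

2.42

Total contribution margin = 147,840 × €110.48 = €16,333,363.20.
EBIT = €16,333,363.20 − €7,936,600 = €8,396,763.20. Interest = €1,659,336.00, so EBIT − I = €6,737,427.20.
DCL = contribution ÷ (EBIT − I) = €16,333,363.20 ÷ €6,737,427.20 = 2.4243.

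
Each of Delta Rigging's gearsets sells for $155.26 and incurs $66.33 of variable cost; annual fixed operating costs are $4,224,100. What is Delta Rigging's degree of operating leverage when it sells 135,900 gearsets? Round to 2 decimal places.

1.54

Total contribution margin = 135,900 × $88.93 = $12,085,587.00.
EBIT = $12,085,587.00 − $4,224,100 = $7,861,487.00.
So DOL = total CM / EBIT = $12,085,587.00 / $7,861,487.00 = 1.5373.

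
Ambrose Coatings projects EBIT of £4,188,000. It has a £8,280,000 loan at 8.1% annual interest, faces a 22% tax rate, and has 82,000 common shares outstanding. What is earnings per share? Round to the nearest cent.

£33.46

Interest = £670,680.00, so EBT = £4,188,000 − £670,680.00 = £3,517,320.00.
After tax at 22%: net income = £3,517,320.00 × 0.78 = £2,743,509.60.
Per share: £2,743,509.60 / 82,000 shares = £33.46.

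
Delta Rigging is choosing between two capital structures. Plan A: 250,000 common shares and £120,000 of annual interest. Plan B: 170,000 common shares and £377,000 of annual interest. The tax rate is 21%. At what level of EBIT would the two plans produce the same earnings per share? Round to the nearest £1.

£923,125

Set EPS_A = EPS_B: (EBIT − £120,000)(1 − 0.21) ÷ 250,000 = (EBIT − £377,000)(1 − 0.21) ÷ 170,000.
The (1 − t) factor cancels: (EBIT − 120,000) × 170,000 = (EBIT − 377,000) × 250,000.
EBIT × (250,000 − 170,000) = 377,000 × 250,000 − 120,000 × 170,000 = 73,850,000,000, so EBIT = 73,850,000,000 ÷ 80,000 = 923,125.00.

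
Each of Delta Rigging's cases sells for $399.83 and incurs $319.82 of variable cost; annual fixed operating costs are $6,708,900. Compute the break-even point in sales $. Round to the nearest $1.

Contribution margin per unit = $399.83 − $319.82 = $80.01, a CM ratio of $80.01 ÷ $399.83 = 0.2001.
Break-even revenue = fixed costs × price ÷ CM = $6,708,900 × $399.83 ÷ $80.01 = $33,526,053.

$33,526,053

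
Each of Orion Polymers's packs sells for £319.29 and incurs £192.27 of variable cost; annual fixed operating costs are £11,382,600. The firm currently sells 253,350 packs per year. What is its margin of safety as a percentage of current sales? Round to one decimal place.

Each unit contributes £319.29 − £192.27 = £127.02. Break-even units = £11,382,600 ÷ £127.02 = 89,612.66; break-even revenue = 89,612.66 × £319.29 = £28,612,426.03.
Actual sales revenue = 253,350 × £319.29 = £80,892,121.50.
Margin of safety = (£80,892,121.50 − £28,612,426.03) ÷ £80,892,121.50 = 64.6%.

64.6%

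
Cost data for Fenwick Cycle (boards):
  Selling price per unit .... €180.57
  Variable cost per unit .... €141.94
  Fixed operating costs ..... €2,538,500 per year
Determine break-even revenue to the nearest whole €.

€11,865,828

Contribution margin per unit = €180.57 − €141.94 = €38.63, a CM ratio of €38.63 ÷ €180.57 = 0.2139.
Break-even sales = FC ÷ CM ratio = €2,538,500 × €180.57 / €38.63 = €11,865,828.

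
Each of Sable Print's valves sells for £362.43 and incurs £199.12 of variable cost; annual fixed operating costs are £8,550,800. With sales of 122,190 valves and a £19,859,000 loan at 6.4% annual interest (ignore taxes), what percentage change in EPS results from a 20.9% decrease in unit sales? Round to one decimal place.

At 122,190 units, contribution = 122,190 × £163.31 = £19,954,848.90.
Operating income = contribution − fixed costs = £19,954,848.90 − £8,550,800 = £11,404,048.90.
Interest = £1,270,976.00, so EBIT − I = £10,133,072.90.
Degree of combined leverage = contribution ÷ (EBIT − I) = £19,954,848.90 ÷ £10,133,072.90 = 1.9693.
%ΔEPS = DCL × %ΔSales = 1.9693 × -20.9% = -41.2%.

-41.2%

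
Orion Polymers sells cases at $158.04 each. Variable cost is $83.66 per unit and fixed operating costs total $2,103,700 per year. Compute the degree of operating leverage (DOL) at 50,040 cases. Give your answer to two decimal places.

At 50,040 units, contribution = 50,040 × $74.38 = $3,721,975.20.
Subtracting fixed costs: EBIT = $3,721,975.20 − $2,103,700 = $1,618,275.20.
Degree of operating leverage = $3,721,975.20 / $1,618,275.20 = 2.3000.

2.30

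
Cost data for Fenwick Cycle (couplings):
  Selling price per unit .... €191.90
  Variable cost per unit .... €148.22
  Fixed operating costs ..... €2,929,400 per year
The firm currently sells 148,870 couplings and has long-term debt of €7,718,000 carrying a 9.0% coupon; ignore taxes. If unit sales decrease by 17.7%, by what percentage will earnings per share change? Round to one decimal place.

-40.0%

At 148,870 units, contribution = 148,870 × €43.68 = €6,502,641.60.
EBIT = €6,502,641.60 − €2,929,400 = €3,573,241.60.
Interest = €694,620.00, so EBIT − I = €2,878,621.60.
Degree of combined leverage = contribution ÷ (EBIT − I) = €6,502,641.60 ÷ €2,878,621.60 = 2.2589.
%ΔEPS = DCL × %ΔSales = 2.2589 × -17.7% = -40.0%.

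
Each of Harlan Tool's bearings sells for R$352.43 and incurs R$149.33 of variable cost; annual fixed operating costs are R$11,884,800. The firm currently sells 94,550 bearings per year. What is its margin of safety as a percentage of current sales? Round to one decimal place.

38.1%

Each unit contributes R$352.43 − R$149.33 = R$203.10. Break-even units = R$11,884,800 ÷ R$203.10 = 58,516.99; break-even revenue = 58,516.99 × R$352.43 = R$20,623,141.62.
Actual sales revenue = 94,550 × R$352.43 = R$33,322,256.50.
Margin of safety = (R$33,322,256.50 − R$20,623,141.62) ÷ R$33,322,256.50 = 38.1%.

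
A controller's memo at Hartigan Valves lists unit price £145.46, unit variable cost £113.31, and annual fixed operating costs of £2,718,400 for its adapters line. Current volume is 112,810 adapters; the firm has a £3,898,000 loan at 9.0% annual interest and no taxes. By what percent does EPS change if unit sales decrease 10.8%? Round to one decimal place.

Contribution at this volume is 112,810 × £32.15 = £3,626,841.50.
EBIT = £3,626,841.50 − £2,718,400 = £908,441.50.
Interest = £350,820.00, so EBIT − I = £557,621.50.
DCL = total CM / (EBIT − I) = £3,626,841.50 / £557,621.50 = 6.5041.
EPS therefore changes by 6.5041 × (-10.8%) = -70.2%.

-70.2%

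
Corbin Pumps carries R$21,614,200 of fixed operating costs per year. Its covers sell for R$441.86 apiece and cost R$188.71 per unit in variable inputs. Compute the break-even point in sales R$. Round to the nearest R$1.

Contribution margin per unit = R$441.86 − R$188.71 = R$253.15, a CM ratio of R$253.15 ÷ R$441.86 = 0.5729.
Break-even revenue = fixed costs × price ÷ CM = R$21,614,200 × R$441.86 ÷ R$253.15 = R$37,726,448.

R$37,726,448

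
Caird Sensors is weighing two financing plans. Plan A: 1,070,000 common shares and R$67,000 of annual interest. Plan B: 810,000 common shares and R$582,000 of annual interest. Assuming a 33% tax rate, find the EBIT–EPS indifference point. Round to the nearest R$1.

At indifference, (EBIT − 67,000)(1 − t)/1,070,000 = (EBIT − 582,000)(1 − t)/810,000.
Cancelling (1 − t) and cross-multiplying: 810,000·(EBIT − 67,000) = 1,070,000·(EBIT − 582,000).
EBIT × (1,070,000 − 810,000) = 582,000 × 1,070,000 − 67,000 × 810,000 = 568,470,000,000, so EBIT = 568,470,000,000 ÷ 260,000 = 2,186,423.08.

R$2,186,423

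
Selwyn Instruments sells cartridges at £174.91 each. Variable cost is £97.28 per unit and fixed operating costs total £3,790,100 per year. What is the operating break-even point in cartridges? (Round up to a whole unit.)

48,823 cartridges

Contribution margin per unit = £174.91 − £97.28 = £77.63.
Break-even volume = fixed costs ÷ CM per unit = £3,790,100 ÷ £77.63 = 48,822.62, so 48,823 cartridges.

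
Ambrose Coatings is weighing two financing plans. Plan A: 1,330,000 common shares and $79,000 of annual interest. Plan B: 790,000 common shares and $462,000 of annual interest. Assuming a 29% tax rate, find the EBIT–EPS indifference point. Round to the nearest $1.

$1,022,315

At indifference, (EBIT − 79,000)(1 − t)/1,330,000 = (EBIT − 462,000)(1 − t)/790,000.
The (1 − t) factor cancels: (EBIT − 79,000) × 790,000 = (EBIT − 462,000) × 1,330,000.
Solving, EBIT = (462,000·1,330,000 − 79,000·790,000) / (1,330,000 − 790,000) = 552,050,000,000 / 540,000 = 1,022,314.81.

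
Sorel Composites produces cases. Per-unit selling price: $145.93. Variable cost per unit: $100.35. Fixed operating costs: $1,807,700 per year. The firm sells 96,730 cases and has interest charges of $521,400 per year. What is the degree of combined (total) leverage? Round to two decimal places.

2.12

Contribution at this volume is 96,730 × $45.58 = $4,408,953.40.
Operating income = contribution − fixed costs = $4,408,953.40 − $1,807,700 = $2,601,253.40. Interest = $521,400.00.
DOL = $4,408,953.40 ÷ $2,601,253.40 = 1.6949; DFL = $2,601,253.40 ÷ $2,079,853.40 = 1.2507.
Combined leverage = 1.6949 × 1.2507 = 2.1198.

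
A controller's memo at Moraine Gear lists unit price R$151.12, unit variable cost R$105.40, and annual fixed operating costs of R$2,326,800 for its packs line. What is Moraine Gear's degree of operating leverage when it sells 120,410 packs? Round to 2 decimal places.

Total contribution margin = 120,410 × R$45.72 = R$5,505,145.20.
Operating income = contribution − fixed costs = R$5,505,145.20 − R$2,326,800 = R$3,178,345.20.
Degree of operating leverage = R$5,505,145.20 / R$3,178,345.20 = 1.7321.

1.73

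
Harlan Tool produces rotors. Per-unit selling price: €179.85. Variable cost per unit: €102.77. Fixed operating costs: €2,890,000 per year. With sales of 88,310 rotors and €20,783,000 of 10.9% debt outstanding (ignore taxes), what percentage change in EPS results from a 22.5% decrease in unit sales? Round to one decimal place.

Total contribution margin = 88,310 × €77.08 = €6,806,934.80.
EBIT = €6,806,934.80 − €2,890,000 = €3,916,934.80.
Interest = €2,265,347.00, so EBIT − I = €1,651,587.80.
DCL = total CM / (EBIT − I) = €6,806,934.80 / €1,651,587.80 = 4.1214.
EPS therefore changes by 4.1214 × (-22.5%) = -92.7%.

-92.7%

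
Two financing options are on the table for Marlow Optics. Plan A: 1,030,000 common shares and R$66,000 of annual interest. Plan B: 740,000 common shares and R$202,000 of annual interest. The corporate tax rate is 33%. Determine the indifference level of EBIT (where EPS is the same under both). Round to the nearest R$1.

Set EPS_A = EPS_B: (EBIT − R$66,000)(1 − 0.33) ÷ 1,030,000 = (EBIT − R$202,000)(1 − 0.33) ÷ 740,000.
The (1 − t) factor cancels: (EBIT − 66,000) × 740,000 = (EBIT − 202,000) × 1,030,000.
EBIT × (1,030,000 − 740,000) = 202,000 × 1,030,000 − 66,000 × 740,000 = 159,220,000,000, so EBIT = 159,220,000,000 ÷ 290,000 = 549,034.48.

R$549,034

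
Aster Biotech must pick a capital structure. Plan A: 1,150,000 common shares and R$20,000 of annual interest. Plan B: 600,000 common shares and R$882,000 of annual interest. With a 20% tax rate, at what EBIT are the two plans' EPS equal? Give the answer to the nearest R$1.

R$1,822,364

Set EPS_A = EPS_B: (EBIT − R$20,000)(1 − 0.20) ÷ 1,150,000 = (EBIT − R$882,000)(1 − 0.20) ÷ 600,000.
The (1 − t) factor cancels: (EBIT − 20,000) × 600,000 = (EBIT − 882,000) × 1,150,000.
EBIT × (1,150,000 − 600,000) = 882,000 × 1,150,000 − 20,000 × 600,000 = 1,002,300,000,000, so EBIT = 1,002,300,000,000 ÷ 550,000 = 1,822,363.64.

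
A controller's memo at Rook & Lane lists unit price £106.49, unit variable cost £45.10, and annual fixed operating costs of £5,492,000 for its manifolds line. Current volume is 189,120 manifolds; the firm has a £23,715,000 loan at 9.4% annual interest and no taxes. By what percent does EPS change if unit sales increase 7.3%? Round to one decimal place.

+21.8%

Total contribution margin = 189,120 × £61.39 = £11,610,076.80.
Subtracting fixed costs: EBIT = £11,610,076.80 − £5,492,000 = £6,118,076.80.
Interest = £2,229,210.00, so EBIT − I = £3,888,866.80.
Degree of combined leverage = contribution ÷ (EBIT − I) = £11,610,076.80 ÷ £3,888,866.80 = 2.9855.
%ΔEPS = DCL × %ΔSales = 2.9855 × +7.3% = +21.8%.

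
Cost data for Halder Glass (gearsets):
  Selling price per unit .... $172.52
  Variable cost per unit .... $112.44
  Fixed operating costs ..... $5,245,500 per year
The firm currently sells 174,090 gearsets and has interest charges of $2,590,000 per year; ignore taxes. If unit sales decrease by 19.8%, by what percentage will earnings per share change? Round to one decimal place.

-78.9%

Total contribution margin = 174,090 × $60.08 = $10,459,327.20.
Subtracting fixed costs: EBIT = $10,459,327.20 − $5,245,500 = $5,213,827.20.
After interest of $2,590,000.00, pre-tax earnings = $2,623,827.20.
DCL = total CM / (EBIT − I) = $10,459,327.20 / $2,623,827.20 = 3.9863.
EPS therefore changes by 3.9863 × (-19.8%) = -78.9%.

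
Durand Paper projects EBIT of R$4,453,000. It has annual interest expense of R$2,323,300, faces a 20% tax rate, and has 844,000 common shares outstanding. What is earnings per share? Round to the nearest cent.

Pre-tax income = R$4,453,000 − R$2,323,300.00 = R$2,129,700.00.
After tax at 20%: net income = R$2,129,700.00 × 0.80 = R$1,703,760.00.
EPS = R$1,703,760.00 ÷ 844,000 = R$2.02.

R$2.02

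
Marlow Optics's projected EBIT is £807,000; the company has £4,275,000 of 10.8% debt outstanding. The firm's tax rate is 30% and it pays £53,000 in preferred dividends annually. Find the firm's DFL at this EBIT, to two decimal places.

Interest = £461,700.00.
Pre-tax preferred-dividend burden = £53,000 ÷ (1 − 0.30) = £75,714.29.
DFL = EBIT ÷ [EBIT − I − D_p/(1−t)] = £807,000 ÷ [£807,000 − £461,700.00 − £75,714.29] = £807,000 ÷ £269,585.71 = 2.9935.

2.99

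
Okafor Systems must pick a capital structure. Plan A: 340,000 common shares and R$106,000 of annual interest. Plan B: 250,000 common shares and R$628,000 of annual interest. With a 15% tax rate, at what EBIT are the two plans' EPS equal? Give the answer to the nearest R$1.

R$2,078,000

Set EPS_A = EPS_B: (EBIT − R$106,000)(1 − 0.15) ÷ 340,000 = (EBIT − R$628,000)(1 − 0.15) ÷ 250,000.
The (1 − t) factor cancels: (EBIT − 106,000) × 250,000 = (EBIT − 628,000) × 340,000.
Solving, EBIT = (628,000·340,000 − 106,000·250,000) / (340,000 − 250,000) = 187,020,000,000 / 90,000 = 2,078,000.00.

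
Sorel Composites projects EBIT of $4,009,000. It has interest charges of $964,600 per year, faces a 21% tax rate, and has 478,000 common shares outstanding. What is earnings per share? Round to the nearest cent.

$5.03

Pre-tax income = $4,009,000 − $964,600.00 = $3,044,400.00.
Net income = $3,044,400.00 × (1 − 0.21) = $2,405,076.00.
EPS = $2,405,076.00 ÷ 478,000 = $5.03.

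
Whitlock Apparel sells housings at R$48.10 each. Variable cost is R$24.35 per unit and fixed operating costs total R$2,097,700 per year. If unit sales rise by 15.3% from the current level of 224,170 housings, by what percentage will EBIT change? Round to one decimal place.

+25.2%

At 224,170 units, contribution = 224,170 × R$23.75 = R$5,324,037.50.
Subtracting fixed costs: EBIT = R$5,324,037.50 − R$2,097,700 = R$3,226,337.50.
DOL = contribution ÷ EBIT = R$5,324,037.50 ÷ R$3,226,337.50 = 1.6502.
So EBIT moves 1.6502 × (+15.3%) = +25.2%.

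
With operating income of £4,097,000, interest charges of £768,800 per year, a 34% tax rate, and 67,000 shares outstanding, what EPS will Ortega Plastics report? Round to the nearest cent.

Pre-tax income = £4,097,000 − £768,800.00 = £3,328,200.00.
Net income = £3,328,200.00 × (1 − 0.34) = £2,196,612.00.
EPS = £2,196,612.00 ÷ 67,000 = £32.79.

£32.79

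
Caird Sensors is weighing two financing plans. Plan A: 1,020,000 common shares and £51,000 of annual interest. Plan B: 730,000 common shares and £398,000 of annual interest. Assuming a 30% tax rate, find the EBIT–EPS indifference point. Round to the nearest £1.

At indifference, (EBIT − 51,000)(1 − t)/1,020,000 = (EBIT − 398,000)(1 − t)/730,000.
The (1 − t) factor cancels: (EBIT − 51,000) × 730,000 = (EBIT − 398,000) × 1,020,000.
EBIT × (1,020,000 − 730,000) = 398,000 × 1,020,000 − 51,000 × 730,000 = 368,730,000,000, so EBIT = 368,730,000,000 ÷ 290,000 = 1,271,482.76.

£1,271,483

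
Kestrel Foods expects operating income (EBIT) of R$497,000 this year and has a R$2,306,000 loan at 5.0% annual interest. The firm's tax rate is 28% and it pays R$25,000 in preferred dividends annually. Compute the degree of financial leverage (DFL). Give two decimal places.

Interest = R$115,300.00.
Preferred dividends grossed up pre-tax: R$25,000 / (1 − 0.28) = R$34,722.22.
DFL = EBIT ÷ [EBIT − I − D_p/(1−t)] = R$497,000 ÷ [R$497,000 − R$115,300.00 − R$34,722.22] = R$497,000 ÷ R$346,977.78 = 1.4324.

1.43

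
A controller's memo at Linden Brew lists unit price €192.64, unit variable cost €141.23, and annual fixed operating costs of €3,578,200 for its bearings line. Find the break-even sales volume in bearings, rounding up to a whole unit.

Each unit contributes €192.64 − €141.23 = €51.41.
Units to break even: €3,578,200 ÷ €51.41 = 69,601.24, rounded up to 69,602.

69,602 bearings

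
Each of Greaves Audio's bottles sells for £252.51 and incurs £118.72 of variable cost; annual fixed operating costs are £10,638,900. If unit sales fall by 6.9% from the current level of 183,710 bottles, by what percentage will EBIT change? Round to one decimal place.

At 183,710 units, contribution = 183,710 × £133.79 = £24,578,560.90.
Operating income = contribution − fixed costs = £24,578,560.90 − £10,638,900 = £13,939,660.90.
So DOL = total CM / EBIT = £24,578,560.90 / £13,939,660.90 = 1.7632.
%ΔEBIT = DOL × %ΔSales = 1.7632 × -6.9% = -12.2%.

-12.2%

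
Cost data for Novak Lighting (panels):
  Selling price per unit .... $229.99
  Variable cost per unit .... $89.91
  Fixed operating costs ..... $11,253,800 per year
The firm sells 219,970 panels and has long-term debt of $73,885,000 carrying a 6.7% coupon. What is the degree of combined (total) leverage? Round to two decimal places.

2.11

Contribution at this volume is 219,970 × $140.08 = $30,813,397.60.
Operating income = contribution − fixed costs = $30,813,397.60 − $11,253,800 = $19,559,597.60. Interest = $4,950,295.00, so EBIT − I = $14,609,302.60.
DCL = contribution ÷ (EBIT − I) = $30,813,397.60 ÷ $14,609,302.60 = 2.1092.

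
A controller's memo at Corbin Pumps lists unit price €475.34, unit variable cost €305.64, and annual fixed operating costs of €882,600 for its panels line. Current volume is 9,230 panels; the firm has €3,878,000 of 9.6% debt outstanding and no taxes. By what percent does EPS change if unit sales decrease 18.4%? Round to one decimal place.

-92.5%

Total contribution margin = 9,230 × €169.70 = €1,566,331.00.
Operating income = contribution − fixed costs = €1,566,331.00 − €882,600 = €683,731.00.
Interest = €372,288.00, so EBIT − I = €311,443.00.
Degree of combined leverage = contribution ÷ (EBIT − I) = €1,566,331.00 ÷ €311,443.00 = 5.0293.
%ΔEPS = DCL × %ΔSales = 5.0293 × -18.4% = -92.5%.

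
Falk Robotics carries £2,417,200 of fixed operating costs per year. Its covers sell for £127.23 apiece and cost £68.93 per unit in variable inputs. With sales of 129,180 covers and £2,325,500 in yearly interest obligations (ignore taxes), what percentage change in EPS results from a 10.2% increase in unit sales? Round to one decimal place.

Contribution at this volume is 129,180 × £58.30 = £7,531,194.00.
EBIT = £7,531,194.00 − £2,417,200 = £5,113,994.00.
Interest = £2,325,500.00, so EBIT − I = £2,788,494.00.
Degree of combined leverage = contribution ÷ (EBIT − I) = £7,531,194.00 ÷ £2,788,494.00 = 2.7008.
%ΔEPS = DCL × %ΔSales = 2.7008 × +10.2% = +27.5%.

+27.5%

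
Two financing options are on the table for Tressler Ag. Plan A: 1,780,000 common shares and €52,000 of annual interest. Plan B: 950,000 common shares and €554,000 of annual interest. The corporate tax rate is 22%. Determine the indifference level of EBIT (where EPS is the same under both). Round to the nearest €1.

At indifference, (EBIT − 52,000)(1 − t)/1,780,000 = (EBIT − 554,000)(1 − t)/950,000.
The (1 − t) factor cancels: (EBIT − 52,000) × 950,000 = (EBIT − 554,000) × 1,780,000.
Solving, EBIT = (554,000·1,780,000 − 52,000·950,000) / (1,780,000 − 950,000) = 936,720,000,000 / 830,000 = 1,128,578.31.

€1,128,578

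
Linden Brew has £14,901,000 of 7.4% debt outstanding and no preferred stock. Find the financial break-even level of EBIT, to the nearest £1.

£1,102,674

Annual interest = 7.4% × £14,901,000 = £1,102,674.00.
Without preferred stock the financial break-even is simply EBIT = interest = £1,102,674.00.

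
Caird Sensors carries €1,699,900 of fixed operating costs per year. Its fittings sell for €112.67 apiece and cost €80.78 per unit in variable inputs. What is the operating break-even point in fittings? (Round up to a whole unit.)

Contribution margin per unit = €112.67 − €80.78 = €31.89.
Break-even volume = fixed costs ÷ CM per unit = €1,699,900 ÷ €31.89 = 53,305.11, so 53,306 fittings.

53,306 fittings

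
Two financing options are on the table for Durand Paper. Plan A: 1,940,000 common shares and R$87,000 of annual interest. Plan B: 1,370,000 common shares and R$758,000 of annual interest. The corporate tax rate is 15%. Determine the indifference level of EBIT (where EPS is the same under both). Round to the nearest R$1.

Set EPS_A = EPS_B: (EBIT − R$87,000)(1 − 0.15) ÷ 1,940,000 = (EBIT − R$758,000)(1 − 0.15) ÷ 1,370,000.
Cancelling (1 − t) and cross-multiplying: 1,370,000·(EBIT − 87,000) = 1,940,000·(EBIT − 758,000).
EBIT × (1,940,000 − 1,370,000) = 758,000 × 1,940,000 − 87,000 × 1,370,000 = 1,351,330,000,000, so EBIT = 1,351,330,000,000 ÷ 570,000 = 2,370,754.39.

R$2,370,754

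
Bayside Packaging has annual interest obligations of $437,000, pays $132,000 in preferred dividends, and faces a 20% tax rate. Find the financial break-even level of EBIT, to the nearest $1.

Preferred dividends are paid after tax, so their pre-tax equivalent is $132,000 ÷ (1 − 0.20) = $165,000.00.
Financial break-even EBIT = interest + D_p ÷ (1 − t) = $437,000 + $165,000.00 = $602,000.00.

$602,000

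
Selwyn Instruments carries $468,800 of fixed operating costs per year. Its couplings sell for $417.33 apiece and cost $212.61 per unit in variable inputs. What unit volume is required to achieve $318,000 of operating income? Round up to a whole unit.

3,844 couplings

Unit CM = price − variable cost = $417.33 − $212.61 = $204.72.
Units = (FC + target) / CM = ($468,800 + $318,000) / $204.72 = 3,843.30, so 3,844 couplings.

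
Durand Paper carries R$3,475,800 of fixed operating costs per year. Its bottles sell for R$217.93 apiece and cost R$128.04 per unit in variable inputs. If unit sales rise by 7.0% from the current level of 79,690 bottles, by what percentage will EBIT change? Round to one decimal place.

+13.6%

At 79,690 units, contribution = 79,690 × R$89.89 = R$7,163,334.10.
Subtracting fixed costs: EBIT = R$7,163,334.10 − R$3,475,800 = R$3,687,534.10.
DOL = contribution ÷ EBIT = R$7,163,334.10 ÷ R$3,687,534.10 = 1.9426.
%ΔEBIT = DOL × %ΔSales = 1.9426 × +7.0% = +13.6%.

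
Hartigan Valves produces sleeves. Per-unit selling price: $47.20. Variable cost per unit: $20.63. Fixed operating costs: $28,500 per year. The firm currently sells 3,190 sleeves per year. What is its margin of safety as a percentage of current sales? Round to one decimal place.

66.4%

Each unit contributes $47.20 − $20.63 = $26.57. Break-even units = $28,500 ÷ $26.57 = 1,072.64; break-even revenue = 1,072.64 × $47.20 = $50,628.53.
Actual sales revenue = 3,190 × $47.20 = $150,568.00.
Margin of safety = ($150,568.00 − $50,628.53) ÷ $150,568.00 = 66.4%.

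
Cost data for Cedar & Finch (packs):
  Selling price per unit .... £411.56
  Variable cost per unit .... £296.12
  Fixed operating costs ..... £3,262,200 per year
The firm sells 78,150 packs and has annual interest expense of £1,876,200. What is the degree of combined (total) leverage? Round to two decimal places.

Total contribution margin = 78,150 × £115.44 = £9,021,636.00.
EBIT = £9,021,636.00 − £3,262,200 = £5,759,436.00. Interest = £1,876,200.00.
DOL = £9,021,636.00 ÷ £5,759,436.00 = 1.5664; DFL = £5,759,436.00 ÷ £3,883,236.00 = 1.4832.
DCL = DOL × DFL = 1.5664 × 1.4832 = 2.3233.

2.32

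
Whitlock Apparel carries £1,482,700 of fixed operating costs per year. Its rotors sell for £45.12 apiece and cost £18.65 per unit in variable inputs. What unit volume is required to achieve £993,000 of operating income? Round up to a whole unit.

Each unit contributes £45.12 − £18.65 = £26.47.
Units = (FC + target) / CM = (£1,482,700 + £993,000) / £26.47 = 93,528.52, so 93,529 rotors.

93,529 rotors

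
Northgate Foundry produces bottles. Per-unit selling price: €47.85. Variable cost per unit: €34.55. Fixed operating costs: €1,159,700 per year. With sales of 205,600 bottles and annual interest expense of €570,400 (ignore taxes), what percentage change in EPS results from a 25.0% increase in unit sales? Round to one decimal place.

Contribution at this volume is 205,600 × €13.30 = €2,734,480.00.
Subtracting fixed costs: EBIT = €2,734,480.00 − €1,159,700 = €1,574,780.00.
Interest = €570,400.00, so EBIT − I = €1,004,380.00.
DCL = total CM / (EBIT − I) = €2,734,480.00 / €1,004,380.00 = 2.7226.
%ΔEPS = DCL × %ΔSales = 2.7226 × +25.0% = +68.1%.

+68.1%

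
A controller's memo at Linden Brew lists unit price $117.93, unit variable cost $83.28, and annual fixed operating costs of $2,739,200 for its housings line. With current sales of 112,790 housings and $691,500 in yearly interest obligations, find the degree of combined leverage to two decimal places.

8.19

Contribution at this volume is 112,790 × $34.65 = $3,908,173.50.
EBIT = $3,908,173.50 − $2,739,200 = $1,168,973.50. Interest = $691,500.00, so EBIT − I = $477,473.50.
DCL = contribution ÷ (EBIT − I) = $3,908,173.50 ÷ $477,473.50 = 8.1851.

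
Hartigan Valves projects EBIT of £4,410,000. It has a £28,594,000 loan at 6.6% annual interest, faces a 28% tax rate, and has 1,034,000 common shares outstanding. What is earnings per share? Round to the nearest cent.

£1.76

Pre-tax income = £4,410,000 − £1,887,204.00 = £2,522,796.00.
After tax at 28%: net income = £2,522,796.00 × 0.72 = £1,816,413.12.
Per share: £1,816,413.12 / 1,034,000 shares = £1.76.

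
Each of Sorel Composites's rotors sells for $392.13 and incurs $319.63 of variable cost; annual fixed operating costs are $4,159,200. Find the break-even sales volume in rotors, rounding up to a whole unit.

Contribution margin per unit = $392.13 − $319.63 = $72.50.
Break-even volume = fixed costs ÷ CM per unit = $4,159,200 ÷ $72.50 = 57,368.28, so 57,369 rotors.

57,369 rotors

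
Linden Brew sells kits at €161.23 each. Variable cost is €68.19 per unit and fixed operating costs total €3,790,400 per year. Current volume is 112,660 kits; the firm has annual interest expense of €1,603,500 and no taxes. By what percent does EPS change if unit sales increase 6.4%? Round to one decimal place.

Total contribution margin = 112,660 × €93.04 = €10,481,886.40.
EBIT = €10,481,886.40 − €3,790,400 = €6,691,486.40.
After interest of €1,603,500.00, pre-tax earnings = €5,087,986.40.
Degree of combined leverage = contribution ÷ (EBIT − I) = €10,481,886.40 ÷ €5,087,986.40 = 2.0601.
%ΔEPS = DCL × %ΔSales = 2.0601 × +6.4% = +13.2%.

+13.2%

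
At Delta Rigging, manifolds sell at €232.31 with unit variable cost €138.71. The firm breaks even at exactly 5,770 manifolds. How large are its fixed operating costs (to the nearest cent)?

€540,072.00

Each unit contributes €232.31 − €138.71 = €93.60.
Since BE = FC / CM, FC = 5,770 × €93.60 = €540,072.00.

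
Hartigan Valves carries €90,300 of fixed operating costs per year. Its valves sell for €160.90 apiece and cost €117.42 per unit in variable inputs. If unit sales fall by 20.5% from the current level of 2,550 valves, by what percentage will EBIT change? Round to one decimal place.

-110.5%

Contribution at this volume is 2,550 × €43.48 = €110,874.00.
Subtracting fixed costs: EBIT = €110,874.00 − €90,300 = €20,574.00.
DOL = contribution ÷ EBIT = €110,874.00 ÷ €20,574.00 = 5.3890.
Operating income changes by 5.3890 × -20.5% = -110.5%.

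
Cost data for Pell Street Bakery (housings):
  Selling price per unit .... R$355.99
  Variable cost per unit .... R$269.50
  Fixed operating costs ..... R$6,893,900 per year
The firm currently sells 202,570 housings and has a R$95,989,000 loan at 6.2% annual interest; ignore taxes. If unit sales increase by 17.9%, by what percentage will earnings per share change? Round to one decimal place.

+67.1%

Contribution at this volume is 202,570 × R$86.49 = R$17,520,279.30.
Operating income = contribution − fixed costs = R$17,520,279.30 − R$6,893,900 = R$10,626,379.30.
After interest of R$5,951,318.00, pre-tax earnings = R$4,675,061.30.
DCL = total CM / (EBIT − I) = R$17,520,279.30 / R$4,675,061.30 = 3.7476.
EPS therefore changes by 3.7476 × (+17.9%) = +67.1%.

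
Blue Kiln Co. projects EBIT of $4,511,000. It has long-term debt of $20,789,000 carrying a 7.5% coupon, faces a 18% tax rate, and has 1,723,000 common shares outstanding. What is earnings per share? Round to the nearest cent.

$1.40

Interest = $1,559,175.00, so EBT = $4,511,000 − $1,559,175.00 = $2,951,825.00.
After tax at 18%: net income = $2,951,825.00 × 0.82 = $2,420,496.50.
Per share: $2,420,496.50 / 1,723,000 shares = $1.40.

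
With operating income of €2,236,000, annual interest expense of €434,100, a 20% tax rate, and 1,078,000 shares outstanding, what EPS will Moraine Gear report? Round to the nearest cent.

Pre-tax income = €2,236,000 − €434,100.00 = €1,801,900.00.
After tax at 20%: net income = €1,801,900.00 × 0.80 = €1,441,520.00.
EPS = €1,441,520.00 ÷ 1,078,000 = €1.34.

€1.34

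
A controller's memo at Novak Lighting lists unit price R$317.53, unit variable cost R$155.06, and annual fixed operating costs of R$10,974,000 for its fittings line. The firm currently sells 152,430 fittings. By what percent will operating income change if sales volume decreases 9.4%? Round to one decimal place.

-16.9%

Total contribution margin = 152,430 × R$162.47 = R$24,765,302.10.
Subtracting fixed costs: EBIT = R$24,765,302.10 − R$10,974,000 = R$13,791,302.10.
DOL = contribution ÷ EBIT = R$24,765,302.10 ÷ R$13,791,302.10 = 1.7957.
So EBIT moves 1.7957 × (-9.4%) = -16.9%.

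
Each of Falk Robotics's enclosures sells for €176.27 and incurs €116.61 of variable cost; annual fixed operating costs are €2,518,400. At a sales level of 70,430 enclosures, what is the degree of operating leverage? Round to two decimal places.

2.50

Total contribution margin = 70,430 × €59.66 = €4,201,853.80.
Operating income = contribution − fixed costs = €4,201,853.80 − €2,518,400 = €1,683,453.80.
Degree of operating leverage = €4,201,853.80 / €1,683,453.80 = 2.4960.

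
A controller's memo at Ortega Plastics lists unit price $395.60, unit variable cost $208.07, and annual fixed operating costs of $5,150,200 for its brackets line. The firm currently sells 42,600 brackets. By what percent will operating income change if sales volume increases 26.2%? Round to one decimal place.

Total contribution margin = 42,600 × $187.53 = $7,988,778.00.
EBIT = $7,988,778.00 − $5,150,200 = $2,838,578.00.
Degree of operating leverage = $7,988,778.00 / $2,838,578.00 = 2.8144.
%ΔEBIT = DOL × %ΔSales = 2.8144 × +26.2% = +73.7%.

+73.7%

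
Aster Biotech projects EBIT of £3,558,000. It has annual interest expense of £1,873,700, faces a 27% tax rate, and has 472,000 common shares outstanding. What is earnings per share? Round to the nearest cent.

£2.60

Interest = £1,873,700.00, so EBT = £3,558,000 − £1,873,700.00 = £1,684,300.00.
Net income = £1,684,300.00 × (1 − 0.27) = £1,229,539.00.
Per share: £1,229,539.00 / 472,000 shares = £2.60.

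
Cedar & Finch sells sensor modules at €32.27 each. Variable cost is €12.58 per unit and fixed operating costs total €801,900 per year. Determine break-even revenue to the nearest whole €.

CM per unit = €32.27 − €12.58 = €19.69; CM ratio = €19.69 / €32.27 = 0.6102.
Break-even revenue = fixed costs × price ÷ CM = €801,900 × €32.27 ÷ €19.69 = €1,314,236.

€1,314,236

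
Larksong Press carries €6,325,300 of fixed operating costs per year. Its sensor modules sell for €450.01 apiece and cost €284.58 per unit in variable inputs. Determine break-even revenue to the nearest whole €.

€17,206,361

CM per unit = €450.01 − €284.58 = €165.43; CM ratio = €165.43 / €450.01 = 0.3676.
Break-even sales = FC ÷ CM ratio = €6,325,300 × €450.01 / €165.43 = €17,206,361.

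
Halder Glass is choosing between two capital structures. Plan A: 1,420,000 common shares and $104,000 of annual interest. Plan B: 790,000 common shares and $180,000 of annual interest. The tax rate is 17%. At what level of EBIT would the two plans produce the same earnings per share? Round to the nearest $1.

Set EPS_A = EPS_B: (EBIT − $104,000)(1 − 0.17) ÷ 1,420,000 = (EBIT − $180,000)(1 − 0.17) ÷ 790,000.
The (1 − t) factor cancels: (EBIT − 104,000) × 790,000 = (EBIT − 180,000) × 1,420,000.
Solving, EBIT = (180,000·1,420,000 − 104,000·790,000) / (1,420,000 − 790,000) = 173,440,000,000 / 630,000 = 275,301.59.

$275,302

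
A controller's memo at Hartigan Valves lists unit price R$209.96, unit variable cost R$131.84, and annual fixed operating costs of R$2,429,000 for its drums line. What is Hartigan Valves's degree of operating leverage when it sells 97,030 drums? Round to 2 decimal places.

Total contribution margin = 97,030 × R$78.12 = R$7,579,983.60.
Operating income = contribution − fixed costs = R$7,579,983.60 − R$2,429,000 = R$5,150,983.60.
DOL = contribution ÷ EBIT = R$7,579,983.60 ÷ R$5,150,983.60 = 1.4716.

1.47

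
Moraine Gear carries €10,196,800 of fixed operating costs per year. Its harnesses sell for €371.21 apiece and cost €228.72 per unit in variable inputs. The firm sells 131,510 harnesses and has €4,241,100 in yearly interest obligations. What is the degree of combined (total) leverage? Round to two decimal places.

4.36

At 131,510 units, contribution = 131,510 × €142.49 = €18,738,859.90.
EBIT = €18,738,859.90 − €10,196,800 = €8,542,059.90. Interest = €4,241,100.00, so EBIT − I = €4,300,959.90.
DCL = contribution ÷ (EBIT − I) = €18,738,859.90 ÷ €4,300,959.90 = 4.3569.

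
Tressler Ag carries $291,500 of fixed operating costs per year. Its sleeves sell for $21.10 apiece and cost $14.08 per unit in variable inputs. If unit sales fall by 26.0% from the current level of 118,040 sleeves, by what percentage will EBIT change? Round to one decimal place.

Contribution at this volume is 118,040 × $7.02 = $828,640.80.
EBIT = $828,640.80 − $291,500 = $537,140.80.
So DOL = total CM / EBIT = $828,640.80 / $537,140.80 = 1.5427.
%ΔEBIT = DOL × %ΔSales = 1.5427 × -26.0% = -40.1%.

-40.1%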